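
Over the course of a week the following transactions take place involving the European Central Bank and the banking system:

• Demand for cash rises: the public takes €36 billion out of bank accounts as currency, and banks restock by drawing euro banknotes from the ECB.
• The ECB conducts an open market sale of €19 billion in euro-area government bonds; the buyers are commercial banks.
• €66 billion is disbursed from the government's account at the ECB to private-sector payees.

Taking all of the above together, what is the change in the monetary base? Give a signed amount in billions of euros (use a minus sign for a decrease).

Currency withdrawal €36 billion: just a shift between currency and reserves — both are base money → 0.
OMO sale (to banks) €19 billion: ECB balance sheet contracts → −€19B.
Government spending €66 billion: a non-base liability converts back to reserves → +€66B.
Net: 0 − 19 + 66 = +€47 billion.

+€47 billion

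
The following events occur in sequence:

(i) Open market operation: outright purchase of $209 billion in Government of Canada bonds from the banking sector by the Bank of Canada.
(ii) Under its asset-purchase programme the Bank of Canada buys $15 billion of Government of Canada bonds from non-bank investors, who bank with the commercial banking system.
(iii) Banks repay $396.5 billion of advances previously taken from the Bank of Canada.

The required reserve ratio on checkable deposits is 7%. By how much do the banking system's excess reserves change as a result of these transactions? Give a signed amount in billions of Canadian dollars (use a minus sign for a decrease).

OMO purchase (from banks) $209 billion: reserves +$209B, deposits 0.
Asset purchase (from non-banks) $15 billion: reserves +$15B, deposits +$15B.
Discount-window repayment $396.5 billion: reserves −$396.5B, deposits 0.
Totals: Δreserves = −$172.5B, Δdeposits = +$15B.
Δrequired reserves = 7% × +$15B = +$1.05B.
Δexcess reserves = Δreserves − Δrequired = −$172.5B − (+$1.05B) = -$173.55 billion.

-$173.55 billion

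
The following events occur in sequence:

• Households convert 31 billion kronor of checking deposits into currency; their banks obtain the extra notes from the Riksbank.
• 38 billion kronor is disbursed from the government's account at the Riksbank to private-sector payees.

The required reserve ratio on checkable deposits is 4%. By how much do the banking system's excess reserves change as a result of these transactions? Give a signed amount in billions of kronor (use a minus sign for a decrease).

Currency withdrawal 31 billion kronor: reserves −31B, deposits −31B.
Government spending 38 billion kronor: reserves +38B, deposits +38B.
Totals: Δreserves = +7B, Δdeposits = +7B.
Δrequired reserves = 4% × +7B = +0.28B.
Δexcess reserves = Δreserves − Δrequired = +7B − (+0.28B) = +6.72 billion.

+6.72 billion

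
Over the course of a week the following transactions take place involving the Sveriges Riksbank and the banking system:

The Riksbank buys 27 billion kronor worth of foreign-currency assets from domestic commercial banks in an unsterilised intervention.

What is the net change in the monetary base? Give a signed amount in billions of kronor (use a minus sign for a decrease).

+27 billion

FX purchase 27 billion kronor: Riksbank balance sheet expands → +27B.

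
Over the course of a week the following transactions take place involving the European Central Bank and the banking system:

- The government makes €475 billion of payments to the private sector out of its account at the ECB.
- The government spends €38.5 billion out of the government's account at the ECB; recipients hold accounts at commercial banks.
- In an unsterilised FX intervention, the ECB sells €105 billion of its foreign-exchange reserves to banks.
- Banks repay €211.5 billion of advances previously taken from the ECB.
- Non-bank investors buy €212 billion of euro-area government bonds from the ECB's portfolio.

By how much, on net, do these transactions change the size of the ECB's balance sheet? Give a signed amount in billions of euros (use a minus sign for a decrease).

-€528.5 billion

ECB balance sheet:
  Assets:      Securities −€212B, Loans to banks −€211.5B, Foreign assets −€105B
  Liabilities: Bank reserves −€15B, Government deposits −€513.5B
Commercial banking system:
  Assets:      Reserves at CB −€15B, Foreign assets +€105B
  Liabilities: Checkable deposits +€301.5B, Borrowings from CB −€211.5B
Change in total ECB assets = -€528.5 billion.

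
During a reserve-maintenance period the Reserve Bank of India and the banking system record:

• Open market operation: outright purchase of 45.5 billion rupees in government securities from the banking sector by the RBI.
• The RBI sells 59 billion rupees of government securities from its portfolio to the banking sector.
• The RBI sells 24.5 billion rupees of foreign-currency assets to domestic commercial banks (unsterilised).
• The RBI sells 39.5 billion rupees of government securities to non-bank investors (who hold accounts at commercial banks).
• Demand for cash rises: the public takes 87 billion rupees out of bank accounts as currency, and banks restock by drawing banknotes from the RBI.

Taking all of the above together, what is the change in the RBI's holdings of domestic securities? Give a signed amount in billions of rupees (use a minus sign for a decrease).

-53 billion

OMO purchase (from banks) 45.5 billion rupees: securities added to the RBI's portfolio → +45.5B.
OMO sale (to banks) 59 billion rupees: securities removed from the RBI's portfolio → −59B.
FX sale 24.5 billion rupees: the RBI's securities portfolio is untouched → 0.
Asset sale (to non-banks) 39.5 billion rupees: securities removed from the RBI's portfolio → −39.5B.
Currency withdrawal 87 billion rupees: the RBI's securities portfolio is untouched → 0.
Net: 45.5 − 59 + 0 − 39.5 + 0 = -53 billion.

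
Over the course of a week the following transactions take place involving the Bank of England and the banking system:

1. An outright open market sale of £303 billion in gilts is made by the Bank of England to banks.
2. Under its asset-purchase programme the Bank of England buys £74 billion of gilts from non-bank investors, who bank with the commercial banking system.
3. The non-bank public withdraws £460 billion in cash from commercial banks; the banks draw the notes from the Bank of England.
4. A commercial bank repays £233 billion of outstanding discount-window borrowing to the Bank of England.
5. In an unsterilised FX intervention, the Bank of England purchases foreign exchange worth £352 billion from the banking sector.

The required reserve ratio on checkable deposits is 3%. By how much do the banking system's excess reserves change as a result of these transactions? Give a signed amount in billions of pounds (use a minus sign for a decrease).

OMO sale (to banks) £303 billion: reserves −£303B, deposits 0.
Asset purchase (from non-banks) £74 billion: reserves +£74B, deposits +£74B.
Currency withdrawal £460 billion: reserves −£460B, deposits −£460B.
Discount-window repayment £233 billion: reserves −£233B, deposits 0.
FX purchase £352 billion: reserves +£352B, deposits 0.
Totals: Δreserves = −£570B, Δdeposits = −£386B.
Δrequired reserves = 3% × −£386B = −£11.58B.
Δexcess reserves = Δreserves − Δrequired = −£570B − (−£11.58B) = -£558.42 billion.

-£558.42 billion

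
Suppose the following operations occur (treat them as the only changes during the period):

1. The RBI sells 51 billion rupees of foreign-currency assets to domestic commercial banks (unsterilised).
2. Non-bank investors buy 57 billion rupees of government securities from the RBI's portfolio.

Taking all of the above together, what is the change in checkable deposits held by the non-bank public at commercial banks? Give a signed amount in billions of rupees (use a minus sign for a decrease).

RBI balance sheet:
  Assets:      Securities −57B, Foreign assets −51B
  Liabilities: Bank reserves −108B
Commercial banking system:
  Assets:      Reserves at CB −108B, Foreign assets +51B
  Liabilities: Checkable deposits −57B
So the change in checkable deposits held by the non-bank public at commercial banks is -57 billion.

-57 billion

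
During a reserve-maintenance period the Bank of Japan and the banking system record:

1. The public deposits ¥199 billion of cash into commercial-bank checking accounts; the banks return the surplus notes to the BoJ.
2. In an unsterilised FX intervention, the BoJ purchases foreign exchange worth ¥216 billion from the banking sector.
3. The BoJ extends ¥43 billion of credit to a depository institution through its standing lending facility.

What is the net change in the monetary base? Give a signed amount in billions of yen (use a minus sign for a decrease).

BoJ balance sheet:
  Assets:      Loans to banks +¥43B, Foreign assets +¥216B
  Liabilities: Bank reserves +¥458B, Currency in circulation −¥199B
Monetary base = currency + reserves: −¥199B + (+¥458B) = +¥259 billion.

+¥259 billion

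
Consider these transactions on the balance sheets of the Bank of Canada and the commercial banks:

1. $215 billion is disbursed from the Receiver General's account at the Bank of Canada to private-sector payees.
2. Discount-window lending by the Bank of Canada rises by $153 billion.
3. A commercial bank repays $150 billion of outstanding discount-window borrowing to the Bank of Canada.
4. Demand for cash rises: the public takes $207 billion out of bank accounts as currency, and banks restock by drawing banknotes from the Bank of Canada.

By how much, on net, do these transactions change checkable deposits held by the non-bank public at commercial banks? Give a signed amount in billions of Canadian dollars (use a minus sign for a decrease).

Government spending $215 billion: non-bank counterparties' bank balances rise → +$215B.
Discount-window loan $153 billion: the counterparty is a bank, so public deposits are unchanged → 0.
Discount-window repayment $150 billion: the counterparty is a bank, so public deposits are unchanged → 0.
Currency withdrawal $207 billion: non-bank counterparties' bank balances fall → −$207B.
Net: 215 + 0 + 0 − 207 = +$8 billion.

+$8 billion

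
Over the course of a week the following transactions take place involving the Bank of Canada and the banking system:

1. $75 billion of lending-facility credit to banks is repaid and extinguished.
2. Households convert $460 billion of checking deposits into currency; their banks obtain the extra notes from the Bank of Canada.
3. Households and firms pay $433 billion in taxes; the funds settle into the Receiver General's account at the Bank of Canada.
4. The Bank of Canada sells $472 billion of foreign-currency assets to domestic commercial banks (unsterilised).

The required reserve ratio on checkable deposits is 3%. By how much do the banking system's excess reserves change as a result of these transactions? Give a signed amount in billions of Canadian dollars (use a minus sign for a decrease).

-$1413.21 billion

Discount-window repayment $75 billion: reserves −$75B, deposits 0.
Currency withdrawal $460 billion: reserves −$460B, deposits −$460B.
Government account inflow $433 billion: reserves −$433B, deposits −$433B.
FX sale $472 billion: reserves −$472B, deposits 0.
Totals: Δreserves = −$1440B, Δdeposits = −$893B.
Δrequired reserves = 3% × −$893B = −$26.79B.
Δexcess reserves = Δreserves − Δrequired = −$1440B − (−$26.79B) = -$1413.21 billion.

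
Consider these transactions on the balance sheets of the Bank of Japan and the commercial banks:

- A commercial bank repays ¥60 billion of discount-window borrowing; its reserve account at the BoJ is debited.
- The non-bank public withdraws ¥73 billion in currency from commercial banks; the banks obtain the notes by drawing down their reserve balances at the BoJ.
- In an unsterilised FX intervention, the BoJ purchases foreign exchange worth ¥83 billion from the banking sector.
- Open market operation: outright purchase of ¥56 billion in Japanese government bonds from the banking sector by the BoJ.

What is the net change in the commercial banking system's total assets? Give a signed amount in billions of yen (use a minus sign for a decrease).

-¥133 billion

Discount-window repayment ¥60 billion: bank balance sheets shrink → −¥60B.
Currency withdrawal ¥73 billion: bank balance sheets shrink → −¥73B.
FX purchase ¥83 billion: just an asset swap on bank balance sheets → 0.
OMO purchase (from banks) ¥56 billion: just an asset swap on bank balance sheets → 0.
Net: −60 − 73 + 0 + 0 = -¥133 billion.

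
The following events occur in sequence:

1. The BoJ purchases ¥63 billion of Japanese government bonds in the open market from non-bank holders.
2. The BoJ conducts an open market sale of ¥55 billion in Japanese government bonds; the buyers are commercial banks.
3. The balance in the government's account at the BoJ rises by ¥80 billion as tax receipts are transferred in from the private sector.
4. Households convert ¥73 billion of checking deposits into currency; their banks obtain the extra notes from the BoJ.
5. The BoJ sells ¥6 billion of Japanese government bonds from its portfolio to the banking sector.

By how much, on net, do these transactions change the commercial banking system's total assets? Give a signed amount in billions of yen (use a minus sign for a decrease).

BoJ balance sheet:
  Assets:      Securities +¥2B
  Liabilities: Bank reserves −¥151B, Currency in circulation +¥73B, Government deposits +¥80B
Commercial banking system:
  Assets:      Reserves at CB −¥151B, Securities +¥61B
  Liabilities: Checkable deposits −¥90B
Change in total bank assets = -¥90 billion.

-¥90 billion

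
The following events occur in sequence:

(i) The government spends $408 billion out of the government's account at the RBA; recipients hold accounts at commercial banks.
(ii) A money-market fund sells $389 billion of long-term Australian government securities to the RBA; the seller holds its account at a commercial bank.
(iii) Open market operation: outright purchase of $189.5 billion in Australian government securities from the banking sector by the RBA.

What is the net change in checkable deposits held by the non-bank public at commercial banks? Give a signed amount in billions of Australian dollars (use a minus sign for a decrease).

Government spending $408 billion: non-bank counterparties' bank balances rise → +$408B.
Asset purchase (from non-banks) $389 billion: non-bank counterparties' bank balances rise → +$389B.
OMO purchase (from banks) $189.5 billion: the counterparty is a bank, so public deposits are unchanged → 0.
Net: 408 + 389 + 0 = +$797 billion.

+$797 billion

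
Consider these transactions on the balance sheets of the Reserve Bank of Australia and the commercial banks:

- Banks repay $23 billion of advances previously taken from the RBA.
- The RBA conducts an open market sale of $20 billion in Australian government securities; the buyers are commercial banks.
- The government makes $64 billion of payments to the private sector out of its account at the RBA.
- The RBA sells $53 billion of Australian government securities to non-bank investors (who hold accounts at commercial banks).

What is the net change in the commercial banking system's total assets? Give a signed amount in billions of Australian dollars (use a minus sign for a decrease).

-$12 billion

Discount-window repayment $23 billion: bank balance sheets shrink → −$23B.
OMO sale (to banks) $20 billion: just an asset swap on bank balance sheets → 0.
Government spending $64 billion: bank balance sheets expand → +$64B.
Asset sale (to non-banks) $53 billion: bank balance sheets shrink → −$53B.
Net: −23 + 0 + 64 − 53 = -$12 billion.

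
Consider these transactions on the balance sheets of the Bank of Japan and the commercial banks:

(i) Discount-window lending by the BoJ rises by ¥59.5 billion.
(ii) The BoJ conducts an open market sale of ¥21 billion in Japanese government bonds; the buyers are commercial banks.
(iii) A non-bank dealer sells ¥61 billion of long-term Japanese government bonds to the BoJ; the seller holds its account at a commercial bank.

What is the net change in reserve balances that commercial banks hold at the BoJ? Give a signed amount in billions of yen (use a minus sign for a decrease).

+¥99.5 billion

Discount-window loan ¥59.5 billion: the loan is credited to the bank's reserve account → +¥59.5B.
OMO sale (to banks) ¥21 billion: the buying banks pay out of their reserve balances → −¥21B.
Asset purchase (from non-banks) ¥61 billion: the BoJ pays by crediting reserve accounts → +¥61B.
Net: 59.5 − 21 + 61 = +¥99.5 billion.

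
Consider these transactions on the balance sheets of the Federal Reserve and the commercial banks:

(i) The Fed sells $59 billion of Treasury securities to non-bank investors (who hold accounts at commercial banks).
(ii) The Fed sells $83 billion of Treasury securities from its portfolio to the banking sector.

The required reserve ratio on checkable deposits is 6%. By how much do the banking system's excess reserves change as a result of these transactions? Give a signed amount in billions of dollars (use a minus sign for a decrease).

-$138.46 billion

Asset sale (to non-banks) $59 billion: reserves −$59B, deposits −$59B.
OMO sale (to banks) $83 billion: reserves −$83B, deposits 0.
Totals: Δreserves = −$142B, Δdeposits = −$59B.
Δrequired reserves = 6% × −$59B = −$3.54B.
Δexcess reserves = Δreserves − Δrequired = −$142B − (−$3.54B) = -$138.46 billion.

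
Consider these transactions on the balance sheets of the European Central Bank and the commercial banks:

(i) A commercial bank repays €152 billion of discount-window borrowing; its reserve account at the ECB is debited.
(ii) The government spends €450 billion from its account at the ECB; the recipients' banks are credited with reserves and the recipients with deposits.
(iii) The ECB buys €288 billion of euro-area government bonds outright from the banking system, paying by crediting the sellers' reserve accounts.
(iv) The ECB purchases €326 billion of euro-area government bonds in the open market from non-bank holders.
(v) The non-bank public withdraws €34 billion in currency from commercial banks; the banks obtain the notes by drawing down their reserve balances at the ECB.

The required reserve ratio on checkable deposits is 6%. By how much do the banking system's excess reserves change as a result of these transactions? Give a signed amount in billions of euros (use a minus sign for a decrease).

Discount-window repayment €152 billion: reserves −€152B, deposits 0.
Government spending €450 billion: reserves +€450B, deposits +€450B.
OMO purchase (from banks) €288 billion: reserves +€288B, deposits 0.
Asset purchase (from non-banks) €326 billion: reserves +€326B, deposits +€326B.
Currency withdrawal €34 billion: reserves −€34B, deposits −€34B.
Totals: Δreserves = +€878B, Δdeposits = +€742B.
Δrequired reserves = 6% × +€742B = +€44.52B.
Δexcess reserves = Δreserves − Δrequired = +€878B − (+€44.52B) = +€833.48 billion.

+€833.48 billion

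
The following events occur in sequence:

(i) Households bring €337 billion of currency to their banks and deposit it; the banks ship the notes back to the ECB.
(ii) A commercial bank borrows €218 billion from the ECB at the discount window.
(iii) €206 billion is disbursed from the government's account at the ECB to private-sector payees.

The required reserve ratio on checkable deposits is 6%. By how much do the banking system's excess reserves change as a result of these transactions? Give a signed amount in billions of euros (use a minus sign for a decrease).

Currency deposit €337 billion: reserves +€337B, deposits +€337B.
Discount-window loan €218 billion: reserves +€218B, deposits 0.
Government spending €206 billion: reserves +€206B, deposits +€206B.
Totals: Δreserves = +€761B, Δdeposits = +€543B.
Δrequired reserves = 6% × +€543B = +€32.58B.
Δexcess reserves = Δreserves − Δrequired = +€761B − (+€32.58B) = +€728.42 billion.

+€728.42 billion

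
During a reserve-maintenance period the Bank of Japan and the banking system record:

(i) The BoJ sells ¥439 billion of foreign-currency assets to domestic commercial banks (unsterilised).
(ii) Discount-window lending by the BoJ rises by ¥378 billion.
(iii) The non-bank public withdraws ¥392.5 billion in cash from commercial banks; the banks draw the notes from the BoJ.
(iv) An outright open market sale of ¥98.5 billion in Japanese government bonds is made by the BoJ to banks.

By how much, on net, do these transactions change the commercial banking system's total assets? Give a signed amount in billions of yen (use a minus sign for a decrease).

BoJ balance sheet:
  Assets:      Securities −¥98.5B, Loans to banks +¥378B, Foreign assets −¥439B
  Liabilities: Bank reserves −¥552B, Currency in circulation +¥392.5B
Commercial banking system:
  Assets:      Reserves at CB −¥552B, Securities +¥98.5B, Foreign assets +¥439B
  Liabilities: Checkable deposits −¥392.5B, Borrowings from CB +¥378B
Change in total bank assets = -¥14.5 billion.

-¥14.5 billion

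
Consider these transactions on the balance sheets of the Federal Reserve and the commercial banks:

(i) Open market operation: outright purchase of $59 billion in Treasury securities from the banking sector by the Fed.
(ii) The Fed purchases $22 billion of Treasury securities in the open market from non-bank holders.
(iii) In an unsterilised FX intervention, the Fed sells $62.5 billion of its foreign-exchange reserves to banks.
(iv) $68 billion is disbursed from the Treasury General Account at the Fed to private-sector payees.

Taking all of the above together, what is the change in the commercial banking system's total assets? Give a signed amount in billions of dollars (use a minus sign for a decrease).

+$90 billion

Fed balance sheet:
  Assets:      Securities +$81B, Foreign assets −$62.5B
  Liabilities: Bank reserves +$86.5B, Government deposits −$68B
Commercial banking system:
  Assets:      Reserves at CB +$86.5B, Securities −$59B, Foreign assets +$62.5B
  Liabilities: Checkable deposits +$90B
Change in total bank assets = +$90 billion.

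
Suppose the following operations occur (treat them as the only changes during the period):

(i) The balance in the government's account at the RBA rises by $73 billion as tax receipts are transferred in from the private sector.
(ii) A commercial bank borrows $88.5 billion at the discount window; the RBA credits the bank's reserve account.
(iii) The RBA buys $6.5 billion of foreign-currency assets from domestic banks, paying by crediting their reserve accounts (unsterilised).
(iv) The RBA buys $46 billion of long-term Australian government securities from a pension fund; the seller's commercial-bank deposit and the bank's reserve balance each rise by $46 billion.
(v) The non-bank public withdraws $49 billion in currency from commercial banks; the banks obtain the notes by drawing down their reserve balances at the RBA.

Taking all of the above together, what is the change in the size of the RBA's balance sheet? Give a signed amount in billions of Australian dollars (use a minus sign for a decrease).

RBA balance sheet:
  Assets:      Securities +$46B, Loans to banks +$88.5B, Foreign assets +$6.5B
  Liabilities: Bank reserves +$19B, Currency in circulation +$49B, Government deposits +$73B
Commercial banking system:
  Assets:      Reserves at CB +$19B, Foreign assets −$6.5B
  Liabilities: Checkable deposits −$76B, Borrowings from CB +$88.5B
Change in total RBA assets = +$141 billion.

+$141 billion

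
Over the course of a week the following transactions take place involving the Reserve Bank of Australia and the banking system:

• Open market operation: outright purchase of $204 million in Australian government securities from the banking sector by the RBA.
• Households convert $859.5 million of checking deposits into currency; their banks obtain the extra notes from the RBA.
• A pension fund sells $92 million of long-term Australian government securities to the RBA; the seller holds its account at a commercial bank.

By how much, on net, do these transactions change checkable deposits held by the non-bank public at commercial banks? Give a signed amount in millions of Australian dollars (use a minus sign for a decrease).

OMO purchase (from banks) $204 million: the counterparty is a bank, so public deposits are unchanged → 0.
Currency withdrawal $859.5 million: non-bank counterparties' bank balances fall → −$859.5M.
Asset purchase (from non-banks) $92 million: non-bank counterparties' bank balances rise → +$92M.
Net: 0 − 859.5 + 92 = -$767.5 million.

-$767.5 million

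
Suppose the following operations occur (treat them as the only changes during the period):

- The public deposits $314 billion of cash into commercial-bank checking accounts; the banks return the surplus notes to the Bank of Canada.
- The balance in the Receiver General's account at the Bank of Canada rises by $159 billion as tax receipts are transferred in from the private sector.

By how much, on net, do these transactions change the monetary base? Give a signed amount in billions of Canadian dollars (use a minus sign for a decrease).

-$159 billion

Bank of Canada balance sheet:
  Assets:      no change
  Liabilities: Bank reserves +$155B, Currency in circulation −$314B, Government deposits +$159B
Commercial banking system:
  Assets:      Reserves at CB +$155B
  Liabilities: Checkable deposits +$155B
Monetary base = currency + reserves: −$314B + (+$155B) = -$159 billion.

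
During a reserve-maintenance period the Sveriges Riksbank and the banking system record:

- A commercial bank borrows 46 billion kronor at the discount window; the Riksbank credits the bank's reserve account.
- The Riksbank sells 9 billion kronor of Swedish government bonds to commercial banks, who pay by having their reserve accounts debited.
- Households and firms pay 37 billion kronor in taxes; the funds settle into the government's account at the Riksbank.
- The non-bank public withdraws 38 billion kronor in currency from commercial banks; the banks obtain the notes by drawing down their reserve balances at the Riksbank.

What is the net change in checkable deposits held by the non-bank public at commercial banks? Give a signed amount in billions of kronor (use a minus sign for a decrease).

-75 billion

Discount-window loan 46 billion kronor: the counterparty is a bank, so public deposits are unchanged → 0.
OMO sale (to banks) 9 billion kronor: the counterparty is a bank, so public deposits are unchanged → 0.
Government account inflow 37 billion kronor: non-bank counterparties' bank balances fall → −37B.
Currency withdrawal 38 billion kronor: non-bank counterparties' bank balances fall → −38B.
Net: 0 + 0 − 37 − 38 = -75 billion.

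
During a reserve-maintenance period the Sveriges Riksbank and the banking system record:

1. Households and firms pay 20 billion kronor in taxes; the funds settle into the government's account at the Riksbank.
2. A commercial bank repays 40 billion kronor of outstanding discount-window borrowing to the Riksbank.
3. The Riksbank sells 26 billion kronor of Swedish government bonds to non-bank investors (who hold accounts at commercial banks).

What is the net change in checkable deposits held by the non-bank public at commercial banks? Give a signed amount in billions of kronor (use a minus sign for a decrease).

-46 billion

Government account inflow 20 billion kronor: non-bank counterparties' bank balances fall → −20B.
Discount-window repayment 40 billion kronor: the counterparty is a bank, so public deposits are unchanged → 0.
Asset sale (to non-banks) 26 billion kronor: non-bank counterparties' bank balances fall → −26B.
Net: −20 + 0 − 26 = -46 billion.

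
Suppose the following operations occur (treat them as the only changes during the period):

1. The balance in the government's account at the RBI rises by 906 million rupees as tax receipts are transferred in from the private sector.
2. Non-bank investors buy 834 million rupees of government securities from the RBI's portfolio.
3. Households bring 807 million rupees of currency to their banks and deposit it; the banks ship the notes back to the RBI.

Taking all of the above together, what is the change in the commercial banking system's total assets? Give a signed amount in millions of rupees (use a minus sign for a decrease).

Government account inflow 906 million rupees: bank balance sheets shrink → −906M.
Asset sale (to non-banks) 834 million rupees: bank balance sheets shrink → −834M.
Currency deposit 807 million rupees: bank balance sheets expand → +807M.
Net: −906 − 834 + 807 = -933 million.

-933 million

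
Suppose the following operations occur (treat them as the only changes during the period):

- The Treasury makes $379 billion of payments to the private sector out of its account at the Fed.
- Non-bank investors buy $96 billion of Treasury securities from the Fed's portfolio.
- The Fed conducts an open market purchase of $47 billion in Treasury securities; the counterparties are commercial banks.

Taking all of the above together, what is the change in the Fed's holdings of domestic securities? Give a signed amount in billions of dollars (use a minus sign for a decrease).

-$49 billion

Government spending $379 billion: the Fed's securities portfolio is untouched → 0.
Asset sale (to non-banks) $96 billion: securities removed from the Fed's portfolio → −$96B.
OMO purchase (from banks) $47 billion: securities added to the Fed's portfolio → +$47B.
Net: 0 − 96 + 47 = -$49 billion.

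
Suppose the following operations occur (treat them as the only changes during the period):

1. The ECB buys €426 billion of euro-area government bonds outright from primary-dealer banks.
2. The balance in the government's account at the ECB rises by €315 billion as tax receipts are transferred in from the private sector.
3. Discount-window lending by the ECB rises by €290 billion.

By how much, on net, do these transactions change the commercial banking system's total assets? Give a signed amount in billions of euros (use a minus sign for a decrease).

-€25 billion

OMO purchase (from banks) €426 billion: just an asset swap on bank balance sheets → 0.
Government account inflow €315 billion: bank balance sheets shrink → −€315B.
Discount-window loan €290 billion: bank balance sheets expand → +€290B.
Net: 0 − 315 + 290 = -€25 billion.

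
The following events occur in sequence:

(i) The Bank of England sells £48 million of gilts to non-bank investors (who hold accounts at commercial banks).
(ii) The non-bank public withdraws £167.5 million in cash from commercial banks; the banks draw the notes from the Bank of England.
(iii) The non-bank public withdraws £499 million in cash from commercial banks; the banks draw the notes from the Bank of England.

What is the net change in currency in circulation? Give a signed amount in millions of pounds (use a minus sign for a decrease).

Bank of England balance sheet:
  Assets:      Securities −£48M
  Liabilities: Bank reserves −£714.5M, Currency in circulation +£666.5M
So the change in currency in circulation is +£666.5 million.

+£666.5 million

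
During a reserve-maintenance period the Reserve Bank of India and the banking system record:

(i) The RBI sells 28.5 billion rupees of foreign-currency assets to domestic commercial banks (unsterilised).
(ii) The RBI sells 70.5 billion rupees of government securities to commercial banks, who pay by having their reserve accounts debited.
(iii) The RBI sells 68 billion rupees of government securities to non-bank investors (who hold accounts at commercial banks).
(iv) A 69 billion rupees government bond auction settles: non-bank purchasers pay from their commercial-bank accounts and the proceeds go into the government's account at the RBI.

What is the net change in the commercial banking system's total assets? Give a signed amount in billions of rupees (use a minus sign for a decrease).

-137 billion

RBI balance sheet:
  Assets:      Securities −138.5B, Foreign assets −28.5B
  Liabilities: Bank reserves −236B, Government deposits +69B
Commercial banking system:
  Assets:      Reserves at CB −236B, Securities +70.5B, Foreign assets +28.5B
  Liabilities: Checkable deposits −137B
Change in total bank assets = -137 billion.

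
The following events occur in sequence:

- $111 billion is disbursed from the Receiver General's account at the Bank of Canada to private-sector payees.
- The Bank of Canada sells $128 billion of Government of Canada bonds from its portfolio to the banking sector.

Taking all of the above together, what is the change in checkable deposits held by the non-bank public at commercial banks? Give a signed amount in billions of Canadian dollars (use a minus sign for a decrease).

Government spending $111 billion: non-bank counterparties' bank balances rise → +$111B.
OMO sale (to banks) $128 billion: the counterparty is a bank, so public deposits are unchanged → 0.
Net: 111 + 0 = +$111 billion.

+$111 billion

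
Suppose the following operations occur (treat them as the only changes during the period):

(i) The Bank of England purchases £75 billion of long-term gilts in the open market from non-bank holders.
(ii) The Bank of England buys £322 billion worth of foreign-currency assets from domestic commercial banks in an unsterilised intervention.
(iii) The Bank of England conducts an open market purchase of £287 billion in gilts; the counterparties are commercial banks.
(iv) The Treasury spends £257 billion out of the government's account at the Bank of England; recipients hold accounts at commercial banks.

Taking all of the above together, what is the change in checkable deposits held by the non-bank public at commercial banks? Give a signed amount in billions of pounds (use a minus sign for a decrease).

Bank of England balance sheet:
  Assets:      Securities +£362B, Foreign assets +£322B
  Liabilities: Bank reserves +£941B, Government deposits −£257B
Commercial banking system:
  Assets:      Reserves at CB +£941B, Securities −£287B, Foreign assets −£322B
  Liabilities: Checkable deposits +£332B
So the change in checkable deposits held by the non-bank public at commercial banks is +£332 billion.

+£332 billion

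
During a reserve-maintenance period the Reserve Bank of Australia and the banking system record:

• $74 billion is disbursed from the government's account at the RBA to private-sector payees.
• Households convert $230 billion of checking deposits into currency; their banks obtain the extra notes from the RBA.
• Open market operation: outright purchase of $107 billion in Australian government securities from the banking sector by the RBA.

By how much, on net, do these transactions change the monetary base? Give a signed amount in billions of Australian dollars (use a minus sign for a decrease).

+$181 billion

RBA balance sheet:
  Assets:      Securities +$107B
  Liabilities: Bank reserves −$49B, Currency in circulation +$230B, Government deposits −$74B
Monetary base = currency + reserves: +$230B + (−$49B) = +$181 billion.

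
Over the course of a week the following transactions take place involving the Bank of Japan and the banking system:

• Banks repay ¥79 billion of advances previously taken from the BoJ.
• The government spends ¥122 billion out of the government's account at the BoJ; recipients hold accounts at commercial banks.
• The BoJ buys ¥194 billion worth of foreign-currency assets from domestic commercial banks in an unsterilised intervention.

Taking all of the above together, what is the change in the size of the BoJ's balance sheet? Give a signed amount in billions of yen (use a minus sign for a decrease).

BoJ balance sheet:
  Assets:      Loans to banks −¥79B, Foreign assets +¥194B
  Liabilities: Bank reserves +¥237B, Government deposits −¥122B
Commercial banking system:
  Assets:      Reserves at CB +¥237B, Foreign assets −¥194B
  Liabilities: Checkable deposits +¥122B, Borrowings from CB −¥79B
Change in total BoJ assets = +¥115 billion.

+¥115 billion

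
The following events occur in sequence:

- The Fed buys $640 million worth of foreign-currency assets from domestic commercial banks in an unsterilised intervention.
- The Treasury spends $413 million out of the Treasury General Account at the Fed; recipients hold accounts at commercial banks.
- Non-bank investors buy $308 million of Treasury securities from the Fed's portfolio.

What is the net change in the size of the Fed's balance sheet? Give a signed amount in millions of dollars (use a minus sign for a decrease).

FX purchase $640 million: a Fed asset is acquired → +$640M.
Government spending $413 million: only the composition of liabilities changes → 0.
Asset sale (to non-banks) $308 million: a Fed asset is shed → −$308M.
Net: 640 + 0 − 308 = +$332 million.

+$332 million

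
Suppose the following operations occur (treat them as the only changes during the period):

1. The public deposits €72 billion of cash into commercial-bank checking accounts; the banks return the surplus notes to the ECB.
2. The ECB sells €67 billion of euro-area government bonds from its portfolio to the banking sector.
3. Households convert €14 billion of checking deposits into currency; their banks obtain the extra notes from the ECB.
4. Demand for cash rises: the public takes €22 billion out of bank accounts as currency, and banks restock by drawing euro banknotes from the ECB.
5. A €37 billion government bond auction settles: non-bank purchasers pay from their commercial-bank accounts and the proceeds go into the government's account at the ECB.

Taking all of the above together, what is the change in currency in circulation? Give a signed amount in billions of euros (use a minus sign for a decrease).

Currency deposit €72 billion: notes return to the central bank → −€72B.
OMO sale (to banks) €67 billion: no currency enters or leaves circulation → 0.
Currency withdrawal €14 billion: notes leave the central bank → +€14B.
Currency withdrawal €22 billion: notes leave the central bank → +€22B.
Government account inflow €37 billion: no currency enters or leaves circulation → 0.
Net: −72 + 0 + 14 + 22 + 0 = -€36 billion.

-€36 billion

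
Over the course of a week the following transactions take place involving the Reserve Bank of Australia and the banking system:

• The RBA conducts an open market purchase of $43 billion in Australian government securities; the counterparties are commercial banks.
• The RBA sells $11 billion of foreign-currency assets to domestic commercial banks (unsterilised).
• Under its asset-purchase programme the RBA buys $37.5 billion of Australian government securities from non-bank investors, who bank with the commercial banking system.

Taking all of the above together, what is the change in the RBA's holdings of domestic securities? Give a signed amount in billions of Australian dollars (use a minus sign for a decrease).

OMO purchase (from banks) $43 billion: securities added to the RBA's portfolio → +$43B.
FX sale $11 billion: the RBA's securities portfolio is untouched → 0.
Asset purchase (from non-banks) $37.5 billion: securities added to the RBA's portfolio → +$37.5B.
Net: 43 + 0 + 37.5 = +$80.5 billion.

+$80.5 billion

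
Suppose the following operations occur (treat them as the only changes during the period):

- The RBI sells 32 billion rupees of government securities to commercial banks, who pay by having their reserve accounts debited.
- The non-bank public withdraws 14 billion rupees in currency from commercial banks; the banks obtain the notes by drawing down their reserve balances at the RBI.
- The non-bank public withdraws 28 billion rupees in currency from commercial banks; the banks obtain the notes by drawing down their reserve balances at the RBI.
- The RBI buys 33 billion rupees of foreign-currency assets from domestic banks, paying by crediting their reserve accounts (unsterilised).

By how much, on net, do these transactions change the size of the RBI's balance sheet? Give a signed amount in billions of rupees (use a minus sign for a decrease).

OMO sale (to banks) 32 billion rupees: an RBI asset is shed → −32B.
Currency withdrawal 14 billion rupees: only the composition of liabilities changes → 0.
Currency withdrawal 28 billion rupees: only the composition of liabilities changes → 0.
FX purchase 33 billion rupees: an RBI asset is acquired → +33B.
Net: −32 + 0 + 0 + 33 = +1 billion.

+1 billion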